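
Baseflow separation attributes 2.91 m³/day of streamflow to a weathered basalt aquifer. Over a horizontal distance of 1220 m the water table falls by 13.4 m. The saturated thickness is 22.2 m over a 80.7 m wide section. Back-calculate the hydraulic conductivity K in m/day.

0.148

Cross-sectional area A = 80.7 × 22.2 = 1792 m².
Hydraulic gradient i = Δh / L = 13.4 / 1220 = 0.01098.
From Q = K·A·i, K = Q / (A·i) = 2.91 / (1792 × 0.01098) = 0.1479 m/day.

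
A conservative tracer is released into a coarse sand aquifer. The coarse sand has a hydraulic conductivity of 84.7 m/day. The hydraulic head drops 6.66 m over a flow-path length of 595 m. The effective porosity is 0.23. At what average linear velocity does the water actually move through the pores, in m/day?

Hydraulic gradient i = Δh / L = 6.66 / 595 = 0.01119.
Darcy flux q = K · i = 84.70 × 0.01119 = 0.9481 m/day.
Seepage velocity v = q / n_e = 0.9481 / 0.23 = 4.122 m/day.

4.12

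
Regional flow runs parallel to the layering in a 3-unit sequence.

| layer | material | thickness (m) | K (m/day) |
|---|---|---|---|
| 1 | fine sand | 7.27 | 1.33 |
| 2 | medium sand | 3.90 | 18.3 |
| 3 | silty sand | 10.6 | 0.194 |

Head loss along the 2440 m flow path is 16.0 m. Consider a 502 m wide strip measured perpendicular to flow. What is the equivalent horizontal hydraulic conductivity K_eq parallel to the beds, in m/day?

Flow is parallel to layering, so each bed carries its own Darcy discharge and the transmissivities add.
Σ(K_i·b_i) = 1.33×7.27 + 18.3×3.90 + 0.194×10.6 = 83.10 m²/day.
Total thickness b = 21.77 m, so K_eq = Σ(K_i·b_i)/b = 3.817 m/day.

3.82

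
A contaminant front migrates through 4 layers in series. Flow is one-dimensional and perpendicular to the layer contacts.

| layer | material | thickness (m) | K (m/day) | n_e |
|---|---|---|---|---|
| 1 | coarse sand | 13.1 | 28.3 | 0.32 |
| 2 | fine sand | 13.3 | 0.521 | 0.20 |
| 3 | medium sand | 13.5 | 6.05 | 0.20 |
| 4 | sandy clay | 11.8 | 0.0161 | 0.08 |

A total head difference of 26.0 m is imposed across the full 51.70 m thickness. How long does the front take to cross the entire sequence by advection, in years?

With flow normal to the layers, continuity requires the same specific discharge q through every layer.
Σ(b_i/K_i) = 13.1/28.3 + 13.3/0.521 + 13.5/6.05 + 11.8/0.0161 = 761.1 d.
q = Δh / Σ(b_i/K_i) = 26.0 / 761.1 = 0.03416 m/day.
In each layer the seepage velocity is v_i = q/n_i, so the layer transit time is t_i = b_i·n_i / q:
  layer 1 (coarse sand): t_1 = 13.1 × 0.32 / 0.03416 = 122.7 d
  layer 2 (fine sand): t_2 = 13.3 × 0.20 / 0.03416 = 77.87 d
  layer 3 (medium sand): t_3 = 13.5 × 0.20 / 0.03416 = 79.04 d
  layer 4 (sandy clay): t_4 = 11.8 × 0.08 / 0.03416 = 27.64 d
Total t = Σ t_i = 307.3 days = 0.8413 years.

0.841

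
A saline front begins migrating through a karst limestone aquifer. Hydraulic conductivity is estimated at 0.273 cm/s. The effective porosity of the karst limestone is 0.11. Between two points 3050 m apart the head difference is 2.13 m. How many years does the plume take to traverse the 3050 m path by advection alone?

5.58

Convert K: 0.273 cm/s × 864 = 235.9 m/day.
Hydraulic gradient i = Δh / L = 2.13 / 3050 = 0.0006984.
Darcy flux q = K · i = 235.9 × 0.0006984 = 0.1647 m/day.
Seepage velocity v = q / n_e = 0.1647 / 0.11 = 1.497 m/day.
Travel time t = L / v = 3050 / 1.497 = 2037 days = 5.576 years.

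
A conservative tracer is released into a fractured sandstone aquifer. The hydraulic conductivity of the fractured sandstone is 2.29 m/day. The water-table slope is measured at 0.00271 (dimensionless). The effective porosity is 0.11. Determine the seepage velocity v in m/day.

0.0564

Hydraulic gradient i = 0.00271.
Darcy flux q = K · i = 2.290 × 0.002710 = 0.006206 m/day.
Seepage velocity v = q / n_e = 0.006206 / 0.11 = 0.05642 m/day.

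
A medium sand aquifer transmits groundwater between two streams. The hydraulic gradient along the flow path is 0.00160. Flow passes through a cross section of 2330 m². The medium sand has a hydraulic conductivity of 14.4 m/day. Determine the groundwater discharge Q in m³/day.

53.7

Hydraulic gradient i = 0.00160.
Darcy's law: Q = K · A · i = 14.40 × 2330 × 0.001600 = 53.68 m³/day.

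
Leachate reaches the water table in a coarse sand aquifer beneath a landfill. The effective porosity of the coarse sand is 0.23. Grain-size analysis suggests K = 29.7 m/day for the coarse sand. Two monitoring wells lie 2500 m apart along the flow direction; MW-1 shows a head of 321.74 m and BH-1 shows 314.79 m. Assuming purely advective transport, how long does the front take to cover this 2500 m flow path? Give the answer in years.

Hydraulic gradient i = (321.74 − 314.79) / 2500 = 6.95 / 2500 = 0.002780.
Darcy flux q = K · i = 29.70 × 0.002780 = 0.08257 m/day.
Seepage velocity v = q / n_e = 0.08257 / 0.23 = 0.3590 m/day.
Travel time t = L / v = 2500 / 0.3590 = 6964 days = 19.07 years.

19.1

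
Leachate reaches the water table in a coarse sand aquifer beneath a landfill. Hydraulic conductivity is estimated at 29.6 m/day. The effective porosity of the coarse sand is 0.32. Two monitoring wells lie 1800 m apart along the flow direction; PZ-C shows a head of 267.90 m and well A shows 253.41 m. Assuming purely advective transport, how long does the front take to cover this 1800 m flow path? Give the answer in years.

6.62

Hydraulic gradient i = (267.90 − 253.41) / 1800 = 14.49 / 1800 = 0.008050.
Darcy flux q = K · i = 29.60 × 0.008050 = 0.2383 m/day.
Seepage velocity v = q / n_e = 0.2383 / 0.32 = 0.7446 m/day.
Travel time t = L / v = 1800 / 0.7446 = 2417 days = 6.618 years.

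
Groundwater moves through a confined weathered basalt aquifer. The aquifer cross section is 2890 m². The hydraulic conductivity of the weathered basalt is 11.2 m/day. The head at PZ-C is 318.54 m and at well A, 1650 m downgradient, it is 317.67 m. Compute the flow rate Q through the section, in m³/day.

17.1

Hydraulic gradient i = (318.54 − 317.67) / 1650 = 0.87 / 1650 = 0.0005273.
Darcy's law: Q = K · A · i = 11.20 × 2890 × 0.0005273 = 17.07 m³/day.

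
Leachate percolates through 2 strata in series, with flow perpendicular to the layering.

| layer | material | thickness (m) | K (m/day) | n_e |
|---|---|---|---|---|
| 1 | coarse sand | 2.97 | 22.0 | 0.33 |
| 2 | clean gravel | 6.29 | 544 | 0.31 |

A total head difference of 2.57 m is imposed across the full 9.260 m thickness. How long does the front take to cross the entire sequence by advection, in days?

0.167

With flow normal to the layers, continuity requires the same specific discharge q through every layer.
Σ(b_i/K_i) = 2.97/22.0 + 6.29/544 = 0.1466 d.
q = Δh / Σ(b_i/K_i) = 2.57 / 0.1466 = 17.54 m/day.
In each layer the seepage velocity is v_i = q/n_i, so the layer transit time is t_i = b_i·n_i / q:
  layer 1 (coarse sand): t_1 = 2.97 × 0.33 / 17.54 = 0.05589 d
  layer 2 (clean gravel): t_2 = 6.29 × 0.31 / 17.54 = 0.1112 d
Total t = Σ t_i = 0.1671 days.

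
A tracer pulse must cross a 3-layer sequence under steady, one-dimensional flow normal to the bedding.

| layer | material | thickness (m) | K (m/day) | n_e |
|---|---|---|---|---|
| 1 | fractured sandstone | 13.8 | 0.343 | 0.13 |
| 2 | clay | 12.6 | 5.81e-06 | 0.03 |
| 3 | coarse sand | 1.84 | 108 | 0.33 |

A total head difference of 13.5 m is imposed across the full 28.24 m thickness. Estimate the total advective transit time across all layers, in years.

With flow normal to the layers, continuity requires the same specific discharge q through every layer.
Σ(b_i/K_i) = 13.8/0.343 + 12.6/5.81e-06 + 1.84/108 = 2.169e+06 d.
q = Δh / Σ(b_i/K_i) = 13.5 / 2.169e+06 = 6.225e-06 m/day.
In each layer the seepage velocity is v_i = q/n_i, so the layer transit time is t_i = b_i·n_i / q:
  layer 1 (fractured sandstone): t_1 = 13.8 × 0.13 / 6.225e-06 = 2.882e+05 d
  layer 2 (clay): t_2 = 12.6 × 0.03 / 6.225e-06 = 60724 d
  layer 3 (coarse sand): t_3 = 1.84 × 0.33 / 6.225e-06 = 97544 d
Total t = Σ t_i = 4.465e+05 days = 1222 years.

1220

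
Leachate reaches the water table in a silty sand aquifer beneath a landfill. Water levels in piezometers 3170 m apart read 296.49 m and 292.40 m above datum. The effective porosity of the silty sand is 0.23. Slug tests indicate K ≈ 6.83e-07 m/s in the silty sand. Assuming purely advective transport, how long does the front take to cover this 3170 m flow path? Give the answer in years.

Convert K: 6.83e-07 m/s × 86400 = 0.05901 m/day.
Hydraulic gradient i = (296.49 − 292.40) / 3170 = 4.09 / 3170 = 0.001290.
Darcy flux q = K · i = 0.05901 × 0.001290 = 7.614e-05 m/day.
Seepage velocity v = q / n_e = 7.614e-05 / 0.23 = 0.0003310 m/day.
Travel time t = L / v = 3170 / 0.0003310 = 9.576e+06 days = 26218 years.

26200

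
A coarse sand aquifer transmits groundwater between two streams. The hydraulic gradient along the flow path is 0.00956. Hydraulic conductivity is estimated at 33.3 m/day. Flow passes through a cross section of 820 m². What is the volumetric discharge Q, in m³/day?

Hydraulic gradient i = 0.00956.
Darcy's law: Q = K · A · i = 33.30 × 820.0 × 0.009560 = 261.0 m³/day.

261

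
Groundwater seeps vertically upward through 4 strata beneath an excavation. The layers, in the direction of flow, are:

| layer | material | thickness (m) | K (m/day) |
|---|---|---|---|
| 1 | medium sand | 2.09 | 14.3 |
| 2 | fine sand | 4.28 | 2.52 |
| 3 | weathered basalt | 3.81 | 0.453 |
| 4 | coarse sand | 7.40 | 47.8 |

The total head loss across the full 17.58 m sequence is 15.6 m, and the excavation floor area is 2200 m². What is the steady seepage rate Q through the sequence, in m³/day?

Flow is perpendicular to layering, so the layers act in series and the equivalent K is the thickness-weighted harmonic mean.
Total thickness L = 2.09 + 4.28 + 3.81 + 7.40 = 17.58 m.
Σ(b_i/K_i) = 2.09/14.3 + 4.28/2.52 + 3.81/0.453 + 7.40/47.8 = 10.41 d.
K_eq = L / Σ(b_i/K_i) = 17.58 / 10.41 = 1.689 m/day.
Q = K_eq · A · (Δh/L) = 1.689 × 2200 × (15.6/17.58) = 3297 m³/day.

3300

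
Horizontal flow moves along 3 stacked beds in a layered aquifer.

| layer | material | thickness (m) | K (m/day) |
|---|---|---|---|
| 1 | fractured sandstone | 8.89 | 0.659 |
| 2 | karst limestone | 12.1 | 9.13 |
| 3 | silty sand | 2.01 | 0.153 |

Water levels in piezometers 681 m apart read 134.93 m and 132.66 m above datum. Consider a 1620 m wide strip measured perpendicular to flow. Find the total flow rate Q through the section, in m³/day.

630

Flow is parallel to layering, so each bed carries its own Darcy discharge and the transmissivities add.
Σ(K_i·b_i) = 0.659×8.89 + 9.13×12.1 + 0.153×2.01 = 116.6 m²/day.
Hydraulic gradient i = (134.93 − 132.66) / 681 = 2.27 / 681 = 0.003333.
Q = Σ(K_i·b_i) · W · i = 116.6 × 1620 × 0.003333 = 629.9 m³/day.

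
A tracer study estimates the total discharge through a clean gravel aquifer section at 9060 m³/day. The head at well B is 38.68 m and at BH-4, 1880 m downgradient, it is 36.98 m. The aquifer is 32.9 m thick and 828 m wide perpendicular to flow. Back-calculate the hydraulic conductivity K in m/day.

Cross-sectional area A = 828 × 32.9 = 27241 m².
Hydraulic gradient i = (38.68 − 36.98) / 1880 = 1.7 / 1880 = 0.0009043.
From Q = K·A·i, K = Q / (A·i) = 9060 / (27241 × 0.0009043) = 367.8 m/day.

368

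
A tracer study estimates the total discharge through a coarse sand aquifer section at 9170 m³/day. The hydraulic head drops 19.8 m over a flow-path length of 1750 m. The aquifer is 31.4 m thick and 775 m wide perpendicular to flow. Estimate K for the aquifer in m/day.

33.3

Cross-sectional area A = 775 × 31.4 = 24335 m².
Hydraulic gradient i = Δh / L = 19.8 / 1750 = 0.01131.
From Q = K·A·i, K = Q / (A·i) = 9170 / (24335 × 0.01131) = 33.31 m/day.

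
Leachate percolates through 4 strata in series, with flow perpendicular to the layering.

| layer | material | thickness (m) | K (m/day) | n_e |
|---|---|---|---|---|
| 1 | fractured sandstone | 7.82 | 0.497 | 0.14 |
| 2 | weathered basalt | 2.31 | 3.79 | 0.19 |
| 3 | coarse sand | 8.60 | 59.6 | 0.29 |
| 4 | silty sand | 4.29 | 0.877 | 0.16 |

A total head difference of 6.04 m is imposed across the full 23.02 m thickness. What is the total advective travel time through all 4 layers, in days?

With flow normal to the layers, continuity requires the same specific discharge q through every layer.
Σ(b_i/K_i) = 7.82/0.497 + 2.31/3.79 + 8.60/59.6 + 4.29/0.877 = 21.38 d.
q = Δh / Σ(b_i/K_i) = 6.04 / 21.38 = 0.2825 m/day.
In each layer the seepage velocity is v_i = q/n_i, so the layer transit time is t_i = b_i·n_i / q:
  layer 1 (fractured sandstone): t_1 = 7.82 × 0.14 / 0.2825 = 3.875 d
  layer 2 (weathered basalt): t_2 = 2.31 × 0.19 / 0.2825 = 1.554 d
  layer 3 (coarse sand): t_3 = 8.60 × 0.29 / 0.2825 = 8.828 d
  layer 4 (silty sand): t_4 = 4.29 × 0.16 / 0.2825 = 2.430 d
Total t = Σ t_i = 16.69 days.

16.7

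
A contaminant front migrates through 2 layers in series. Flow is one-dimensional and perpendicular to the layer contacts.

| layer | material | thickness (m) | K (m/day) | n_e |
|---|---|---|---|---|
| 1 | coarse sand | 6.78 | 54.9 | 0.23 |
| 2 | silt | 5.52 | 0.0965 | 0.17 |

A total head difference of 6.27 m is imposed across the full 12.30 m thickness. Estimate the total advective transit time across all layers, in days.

22.8

With flow normal to the layers, continuity requires the same specific discharge q through every layer.
Σ(b_i/K_i) = 6.78/54.9 + 5.52/0.0965 = 57.33 d.
q = Δh / Σ(b_i/K_i) = 6.27 / 57.33 = 0.1094 m/day.
In each layer the seepage velocity is v_i = q/n_i, so the layer transit time is t_i = b_i·n_i / q:
  layer 1 (coarse sand): t_1 = 6.78 × 0.23 / 0.1094 = 14.26 d
  layer 2 (silt): t_2 = 5.52 × 0.17 / 0.1094 = 8.580 d
Total t = Σ t_i = 22.84 days.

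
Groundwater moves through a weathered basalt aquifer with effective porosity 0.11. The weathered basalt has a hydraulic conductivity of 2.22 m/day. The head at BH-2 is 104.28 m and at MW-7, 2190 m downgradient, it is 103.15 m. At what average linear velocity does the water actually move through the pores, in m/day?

0.0104

Hydraulic gradient i = (104.28 − 103.15) / 2190 = 1.13 / 2190 = 0.0005160.
Darcy flux q = K · i = 2.220 × 0.0005160 = 0.001145 m/day.
Seepage velocity v = q / n_e = 0.001145 / 0.11 = 0.01041 m/day.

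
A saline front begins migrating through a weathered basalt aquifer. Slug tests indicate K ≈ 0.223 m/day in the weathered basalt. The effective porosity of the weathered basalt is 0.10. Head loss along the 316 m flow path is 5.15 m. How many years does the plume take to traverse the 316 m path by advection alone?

23.8

Hydraulic gradient i = Δh / L = 5.15 / 316 = 0.01630.
Darcy flux q = K · i = 0.2230 × 0.01630 = 0.003634 m/day.
Seepage velocity v = q / n_e = 0.003634 / 0.10 = 0.03634 m/day.
Travel time t = L / v = 316 / 0.03634 = 8695 days = 23.81 years.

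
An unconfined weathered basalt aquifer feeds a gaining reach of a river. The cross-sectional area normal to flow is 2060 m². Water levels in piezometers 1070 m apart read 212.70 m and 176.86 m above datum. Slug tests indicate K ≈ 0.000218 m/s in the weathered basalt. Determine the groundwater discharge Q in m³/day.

1300

Convert K: 0.000218 m/s × 86400 = 18.84 m/day.
Hydraulic gradient i = (212.70 − 176.86) / 1070 = 35.84 / 1070 = 0.03350.
Darcy's law: Q = K · A · i = 18.84 × 2060 × 0.03350 = 1300 m³/day.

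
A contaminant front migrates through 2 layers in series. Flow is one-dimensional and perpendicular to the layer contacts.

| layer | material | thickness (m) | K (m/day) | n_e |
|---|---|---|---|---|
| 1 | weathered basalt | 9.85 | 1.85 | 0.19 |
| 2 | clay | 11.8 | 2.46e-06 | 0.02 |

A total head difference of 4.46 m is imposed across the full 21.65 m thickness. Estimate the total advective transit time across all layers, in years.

With flow normal to the layers, continuity requires the same specific discharge q through every layer.
Σ(b_i/K_i) = 9.85/1.85 + 11.8/2.46e-06 = 4.797e+06 d.
q = Δh / Σ(b_i/K_i) = 4.46 / 4.797e+06 = 9.298e-07 m/day.
In each layer the seepage velocity is v_i = q/n_i, so the layer transit time is t_i = b_i·n_i / q:
  layer 1 (weathered basalt): t_1 = 9.85 × 0.19 / 9.298e-07 = 2.013e+06 d
  layer 2 (clay): t_2 = 11.8 × 0.02 / 9.298e-07 = 2.538e+05 d
Total t = Σ t_i = 2.267e+06 days = 6206 years.

6210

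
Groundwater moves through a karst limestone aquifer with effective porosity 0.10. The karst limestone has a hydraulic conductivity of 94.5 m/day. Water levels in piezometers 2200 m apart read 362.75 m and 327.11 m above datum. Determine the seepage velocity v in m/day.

15.3

Hydraulic gradient i = (362.75 − 327.11) / 2200 = 35.64 / 2200 = 0.01620.
Darcy flux q = K · i = 94.50 × 0.01620 = 1.531 m/day.
Seepage velocity v = q / n_e = 1.531 / 0.10 = 15.31 m/day.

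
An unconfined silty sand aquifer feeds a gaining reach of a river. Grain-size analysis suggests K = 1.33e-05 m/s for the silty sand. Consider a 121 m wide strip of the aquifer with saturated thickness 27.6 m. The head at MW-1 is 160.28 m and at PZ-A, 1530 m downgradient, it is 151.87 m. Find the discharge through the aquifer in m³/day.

Convert K: 1.33e-05 m/s × 86400 = 1.149 m/day.
Cross-sectional area A = 121 × 27.6 = 3340 m².
Hydraulic gradient i = (160.28 − 151.87) / 1530 = 8.41 / 1530 = 0.005497.
Darcy's law: Q = K · A · i = 1.149 × 3340 × 0.005497 = 21.09 m³/day.

21.1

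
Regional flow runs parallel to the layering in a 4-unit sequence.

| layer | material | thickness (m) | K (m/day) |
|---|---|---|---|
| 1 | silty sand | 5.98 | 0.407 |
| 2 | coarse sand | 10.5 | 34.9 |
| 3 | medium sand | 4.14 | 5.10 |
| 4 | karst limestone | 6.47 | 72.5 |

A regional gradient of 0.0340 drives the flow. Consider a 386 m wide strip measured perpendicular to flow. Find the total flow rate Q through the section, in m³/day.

11300

Flow is parallel to layering, so each bed carries its own Darcy discharge and the transmissivities add.
Σ(K_i·b_i) = 0.407×5.98 + 34.9×10.5 + 5.10×4.14 + 72.5×6.47 = 859.1 m²/day.
Hydraulic gradient i = 0.0340.
Q = Σ(K_i·b_i) · W · i = 859.1 × 386 × 0.03400 = 11274 m³/day.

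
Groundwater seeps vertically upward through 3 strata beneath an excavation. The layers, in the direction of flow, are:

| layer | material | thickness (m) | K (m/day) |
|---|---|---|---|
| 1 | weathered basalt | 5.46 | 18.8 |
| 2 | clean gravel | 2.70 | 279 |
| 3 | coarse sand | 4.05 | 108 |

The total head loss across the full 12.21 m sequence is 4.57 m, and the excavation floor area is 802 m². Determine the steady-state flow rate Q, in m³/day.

Flow is perpendicular to layering, so the layers act in series and the equivalent K is the thickness-weighted harmonic mean.
Total thickness L = 5.46 + 2.70 + 4.05 = 12.21 m.
Σ(b_i/K_i) = 5.46/18.8 + 2.70/279 + 4.05/108 = 0.3376 d.
K_eq = L / Σ(b_i/K_i) = 12.21 / 0.3376 = 36.17 m/day.
Q = K_eq · A · (Δh/L) = 36.17 × 802 × (4.57/12.21) = 10856 m³/day.

10900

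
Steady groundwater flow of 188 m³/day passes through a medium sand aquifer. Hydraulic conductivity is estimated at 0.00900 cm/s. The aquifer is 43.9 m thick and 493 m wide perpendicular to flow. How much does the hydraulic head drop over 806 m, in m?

0.900

Convert K: 0.00900 cm/s × 864 = 7.776 m/day.
Cross-sectional area A = 493 × 43.9 = 21643 m².
From Q = K·A·i, i = Q / (K·A) = 188 / (7.776 × 21643) = 0.001117.
Head loss Δh = i · L = 0.001117 × 806 = 0.9004 m.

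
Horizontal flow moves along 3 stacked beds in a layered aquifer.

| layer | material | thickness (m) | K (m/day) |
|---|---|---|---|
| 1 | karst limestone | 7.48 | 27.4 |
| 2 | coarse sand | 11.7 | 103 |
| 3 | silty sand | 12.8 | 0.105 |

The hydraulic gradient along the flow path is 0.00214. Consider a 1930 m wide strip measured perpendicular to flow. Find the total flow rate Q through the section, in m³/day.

Flow is parallel to layering, so each bed carries its own Darcy discharge and the transmissivities add.
Σ(K_i·b_i) = 27.4×7.48 + 103×11.7 + 0.105×12.8 = 1411 m²/day.
Hydraulic gradient i = 0.00214.
Q = Σ(K_i·b_i) · W · i = 1411 × 1930 × 0.002140 = 5829 m³/day.

5830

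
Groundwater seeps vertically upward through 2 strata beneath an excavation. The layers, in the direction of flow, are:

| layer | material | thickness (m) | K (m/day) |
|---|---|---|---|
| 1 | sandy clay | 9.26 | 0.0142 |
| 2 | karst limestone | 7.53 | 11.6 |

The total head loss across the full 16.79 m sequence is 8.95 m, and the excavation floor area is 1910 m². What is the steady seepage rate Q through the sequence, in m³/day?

Flow is perpendicular to layering, so the layers act in series and the equivalent K is the thickness-weighted harmonic mean.
Total thickness L = 9.26 + 7.53 = 16.79 m.
Σ(b_i/K_i) = 9.26/0.0142 + 7.53/11.6 = 652.8 d.
K_eq = L / Σ(b_i/K_i) = 16.79 / 652.8 = 0.02572 m/day.
Q = K_eq · A · (Δh/L) = 0.02572 × 1910 × (8.95/16.79) = 26.19 m³/day.

26.2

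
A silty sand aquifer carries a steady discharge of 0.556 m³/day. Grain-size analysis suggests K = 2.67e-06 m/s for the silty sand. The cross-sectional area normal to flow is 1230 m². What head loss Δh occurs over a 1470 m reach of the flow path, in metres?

2.88

Convert K: 2.67e-06 m/s × 86400 = 0.2307 m/day.
From Q = K·A·i, i = Q / (K·A) = 0.556 / (0.2307 × 1230) = 0.001959.
Head loss Δh = i · L = 0.001959 × 1470 = 2.880 m.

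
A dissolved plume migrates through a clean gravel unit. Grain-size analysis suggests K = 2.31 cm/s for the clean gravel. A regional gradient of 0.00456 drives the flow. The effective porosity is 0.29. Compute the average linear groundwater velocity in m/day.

31.4

Convert K: 2.31 cm/s × 864 = 1996 m/day.
Hydraulic gradient i = 0.00456.
Darcy flux q = K · i = 1996 × 0.004560 = 9.101 m/day.
Seepage velocity v = q / n_e = 9.101 / 0.29 = 31.38 m/day.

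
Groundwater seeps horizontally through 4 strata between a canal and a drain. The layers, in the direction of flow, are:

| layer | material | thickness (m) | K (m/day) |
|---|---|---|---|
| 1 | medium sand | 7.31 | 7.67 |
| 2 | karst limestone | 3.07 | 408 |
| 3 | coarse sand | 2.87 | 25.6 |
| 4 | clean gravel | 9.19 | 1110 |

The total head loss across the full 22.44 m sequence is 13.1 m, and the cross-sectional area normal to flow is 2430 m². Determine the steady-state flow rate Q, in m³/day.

Flow is perpendicular to layering, so the layers act in series and the equivalent K is the thickness-weighted harmonic mean.
Total thickness L = 7.31 + 3.07 + 2.87 + 9.19 = 22.44 m.
Σ(b_i/K_i) = 7.31/7.67 + 3.07/408 + 2.87/25.6 + 9.19/1110 = 1.081 d.
K_eq = L / Σ(b_i/K_i) = 22.44 / 1.081 = 20.76 m/day.
Q = K_eq · A · (Δh/L) = 20.76 × 2430 × (13.1/22.44) = 29448 m³/day.

29400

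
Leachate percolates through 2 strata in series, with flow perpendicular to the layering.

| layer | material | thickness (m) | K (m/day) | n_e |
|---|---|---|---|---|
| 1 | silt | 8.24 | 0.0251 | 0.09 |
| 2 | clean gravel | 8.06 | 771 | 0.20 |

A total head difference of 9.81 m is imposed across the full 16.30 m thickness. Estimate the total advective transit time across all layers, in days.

With flow normal to the layers, continuity requires the same specific discharge q through every layer.
Σ(b_i/K_i) = 8.24/0.0251 + 8.06/771 = 328.3 d.
q = Δh / Σ(b_i/K_i) = 9.81 / 328.3 = 0.02988 m/day.
In each layer the seepage velocity is v_i = q/n_i, so the layer transit time is t_i = b_i·n_i / q:
  layer 1 (silt): t_1 = 8.24 × 0.09 / 0.02988 = 24.82 d
  layer 2 (clean gravel): t_2 = 8.06 × 0.20 / 0.02988 = 53.95 d
Total t = Σ t_i = 78.76 days.

78.8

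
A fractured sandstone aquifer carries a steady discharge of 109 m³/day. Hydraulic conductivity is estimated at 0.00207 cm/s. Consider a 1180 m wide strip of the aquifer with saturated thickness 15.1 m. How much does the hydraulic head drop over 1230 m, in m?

4.21

Convert K: 0.00207 cm/s × 864 = 1.788 m/day.
Cross-sectional area A = 1180 × 15.1 = 17818 m².
From Q = K·A·i, i = Q / (K·A) = 109 / (1.788 × 17818) = 0.003420.
Head loss Δh = i · L = 0.003420 × 1230 = 4.207 m.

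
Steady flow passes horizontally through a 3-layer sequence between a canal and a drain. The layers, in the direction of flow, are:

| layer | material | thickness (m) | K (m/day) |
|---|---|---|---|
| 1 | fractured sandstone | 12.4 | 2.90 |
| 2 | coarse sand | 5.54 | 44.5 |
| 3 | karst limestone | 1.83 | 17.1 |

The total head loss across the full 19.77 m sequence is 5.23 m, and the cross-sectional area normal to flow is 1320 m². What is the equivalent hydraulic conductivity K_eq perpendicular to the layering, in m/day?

Flow is perpendicular to layering, so the layers act in series and the equivalent K is the thickness-weighted harmonic mean.
Total thickness L = 12.4 + 5.54 + 1.83 = 19.77 m.
Σ(b_i/K_i) = 12.4/2.90 + 5.54/44.5 + 1.83/17.1 = 4.507 d.
K_eq = L / Σ(b_i/K_i) = 19.77 / 4.507 = 4.386 m/day.

4.39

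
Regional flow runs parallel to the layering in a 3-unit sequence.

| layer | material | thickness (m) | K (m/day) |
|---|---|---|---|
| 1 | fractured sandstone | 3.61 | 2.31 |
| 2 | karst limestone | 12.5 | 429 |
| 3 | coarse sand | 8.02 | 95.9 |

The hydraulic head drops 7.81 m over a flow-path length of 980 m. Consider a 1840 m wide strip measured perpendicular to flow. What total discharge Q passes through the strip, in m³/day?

Flow is parallel to layering, so each bed carries its own Darcy discharge and the transmissivities add.
Σ(K_i·b_i) = 2.31×3.61 + 429×12.5 + 95.9×8.02 = 6140 m²/day.
Hydraulic gradient i = Δh / L = 7.81 / 980 = 0.007969.
Q = Σ(K_i·b_i) · W · i = 6140 × 1840 × 0.007969 = 90034 m³/day.

90000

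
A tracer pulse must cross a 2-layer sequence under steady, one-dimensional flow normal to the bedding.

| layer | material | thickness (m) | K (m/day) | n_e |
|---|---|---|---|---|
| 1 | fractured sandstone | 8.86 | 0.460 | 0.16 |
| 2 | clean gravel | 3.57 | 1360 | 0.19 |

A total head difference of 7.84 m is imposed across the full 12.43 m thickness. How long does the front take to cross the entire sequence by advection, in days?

5.15

With flow normal to the layers, continuity requires the same specific discharge q through every layer.
Σ(b_i/K_i) = 8.86/0.460 + 3.57/1360 = 19.26 d.
q = Δh / Σ(b_i/K_i) = 7.84 / 19.26 = 0.4070 m/day.
In each layer the seepage velocity is v_i = q/n_i, so the layer transit time is t_i = b_i·n_i / q:
  layer 1 (fractured sandstone): t_1 = 8.86 × 0.16 / 0.4070 = 3.483 d
  layer 2 (clean gravel): t_2 = 3.57 × 0.19 / 0.4070 = 1.667 d
Total t = Σ t_i = 5.150 days.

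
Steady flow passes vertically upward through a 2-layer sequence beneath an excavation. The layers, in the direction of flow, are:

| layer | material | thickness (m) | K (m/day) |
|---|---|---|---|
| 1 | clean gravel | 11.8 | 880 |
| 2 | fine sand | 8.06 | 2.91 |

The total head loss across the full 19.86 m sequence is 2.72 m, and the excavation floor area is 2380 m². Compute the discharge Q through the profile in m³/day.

Flow is perpendicular to layering, so the layers act in series and the equivalent K is the thickness-weighted harmonic mean.
Total thickness L = 11.8 + 8.06 = 19.86 m.
Σ(b_i/K_i) = 11.8/880 + 8.06/2.91 = 2.783 d.
K_eq = L / Σ(b_i/K_i) = 19.86 / 2.783 = 7.136 m/day.
Q = K_eq · A · (Δh/L) = 7.136 × 2380 × (2.72/19.86) = 2326 m³/day.

2330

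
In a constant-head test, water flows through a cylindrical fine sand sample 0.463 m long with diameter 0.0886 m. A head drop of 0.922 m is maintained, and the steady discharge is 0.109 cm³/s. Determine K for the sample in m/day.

Cross-sectional area A = π·(d/2)² = π × (0.0886/2)² = 0.006165 m².
Convert discharge: 0.109 cm³/s = 1.090e-07 m³/s.
Darcy's law rearranged: K = Q·L / (A·Δh) = 1.090e-07 × 0.463 / (0.006165 × 0.922) = 8.878e-06 m/s = 0.7671 m/day.

0.767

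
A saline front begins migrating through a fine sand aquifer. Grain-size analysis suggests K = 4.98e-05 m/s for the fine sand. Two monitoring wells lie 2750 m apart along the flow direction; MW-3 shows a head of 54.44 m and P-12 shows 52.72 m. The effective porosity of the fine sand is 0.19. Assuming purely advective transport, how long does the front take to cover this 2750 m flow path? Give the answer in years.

Convert K: 4.98e-05 m/s × 86400 = 4.303 m/day.
Hydraulic gradient i = (54.44 − 52.72) / 2750 = 1.72 / 2750 = 0.0006255.
Darcy flux q = K · i = 4.303 × 0.0006255 = 0.002691 m/day.
Seepage velocity v = q / n_e = 0.002691 / 0.19 = 0.01416 m/day.
Travel time t = L / v = 2750 / 0.01416 = 1.942e+05 days = 531.6 years.

532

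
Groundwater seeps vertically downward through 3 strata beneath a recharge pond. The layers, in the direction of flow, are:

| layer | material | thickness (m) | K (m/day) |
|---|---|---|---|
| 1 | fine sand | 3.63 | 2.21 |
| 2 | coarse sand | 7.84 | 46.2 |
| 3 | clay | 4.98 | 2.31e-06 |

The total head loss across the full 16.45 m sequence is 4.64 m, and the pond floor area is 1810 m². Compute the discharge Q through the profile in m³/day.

Flow is perpendicular to layering, so the layers act in series and the equivalent K is the thickness-weighted harmonic mean.
Total thickness L = 3.63 + 7.84 + 4.98 = 16.45 m.
Σ(b_i/K_i) = 3.63/2.21 + 7.84/46.2 + 4.98/2.31e-06 = 2.156e+06 d.
K_eq = L / Σ(b_i/K_i) = 16.45 / 2.156e+06 = 7.630e-06 m/day.
Q = K_eq · A · (Δh/L) = 7.630e-06 × 1810 × (4.64/16.45) = 0.003896 m³/day.

0.00390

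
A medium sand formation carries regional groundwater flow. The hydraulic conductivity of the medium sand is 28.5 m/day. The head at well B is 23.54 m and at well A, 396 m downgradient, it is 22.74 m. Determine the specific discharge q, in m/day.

Hydraulic gradient i = (23.54 − 22.74) / 396 = 0.8 / 396 = 0.002020.
Specific discharge q = K · i = 28.50 × 0.002020 = 0.05758 m/day.

0.0576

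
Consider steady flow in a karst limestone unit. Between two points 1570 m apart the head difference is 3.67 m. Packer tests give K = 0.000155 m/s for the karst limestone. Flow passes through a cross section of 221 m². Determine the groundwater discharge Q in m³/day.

Convert K: 0.000155 m/s × 86400 = 13.39 m/day.
Hydraulic gradient i = Δh / L = 3.67 / 1570 = 0.002338.
Darcy's law: Q = K · A · i = 13.39 × 221.0 × 0.002338 = 6.918 m³/day.

6.92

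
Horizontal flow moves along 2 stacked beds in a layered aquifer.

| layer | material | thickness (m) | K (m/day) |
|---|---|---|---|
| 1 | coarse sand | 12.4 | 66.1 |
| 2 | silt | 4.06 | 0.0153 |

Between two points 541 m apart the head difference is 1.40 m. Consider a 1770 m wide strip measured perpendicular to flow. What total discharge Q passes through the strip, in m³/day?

Flow is parallel to layering, so each bed carries its own Darcy discharge and the transmissivities add.
Σ(K_i·b_i) = 66.1×12.4 + 0.0153×4.06 = 819.7 m²/day.
Hydraulic gradient i = Δh / L = 1.40 / 541 = 0.002588.
Q = Σ(K_i·b_i) · W · i = 819.7 × 1770 × 0.002588 = 3755 m³/day.

3750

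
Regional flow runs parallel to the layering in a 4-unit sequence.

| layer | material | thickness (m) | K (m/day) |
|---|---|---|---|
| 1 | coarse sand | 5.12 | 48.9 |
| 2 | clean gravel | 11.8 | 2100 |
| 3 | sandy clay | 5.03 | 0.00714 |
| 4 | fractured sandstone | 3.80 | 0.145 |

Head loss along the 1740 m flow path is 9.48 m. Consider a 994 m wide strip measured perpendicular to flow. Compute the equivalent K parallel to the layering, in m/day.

972

Flow is parallel to layering, so each bed carries its own Darcy discharge and the transmissivities add.
Σ(K_i·b_i) = 48.9×5.12 + 2100×11.8 + 0.00714×5.03 + 0.145×3.80 = 25031 m²/day.
Total thickness b = 25.75 m, so K_eq = Σ(K_i·b_i)/b = 972.1 m/day.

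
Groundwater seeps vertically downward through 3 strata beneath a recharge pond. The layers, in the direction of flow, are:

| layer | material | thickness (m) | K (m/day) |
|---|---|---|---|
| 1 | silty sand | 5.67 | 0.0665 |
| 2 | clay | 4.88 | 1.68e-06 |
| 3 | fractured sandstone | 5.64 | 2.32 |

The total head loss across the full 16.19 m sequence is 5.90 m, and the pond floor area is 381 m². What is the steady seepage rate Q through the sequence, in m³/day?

Flow is perpendicular to layering, so the layers act in series and the equivalent K is the thickness-weighted harmonic mean.
Total thickness L = 5.67 + 4.88 + 5.64 = 16.19 m.
Σ(b_i/K_i) = 5.67/0.0665 + 4.88/1.68e-06 + 5.64/2.32 = 2.905e+06 d.
K_eq = L / Σ(b_i/K_i) = 16.19 / 2.905e+06 = 5.573e-06 m/day.
Q = K_eq · A · (Δh/L) = 5.573e-06 × 381 × (5.90/16.19) = 0.0007738 m³/day.

0.000774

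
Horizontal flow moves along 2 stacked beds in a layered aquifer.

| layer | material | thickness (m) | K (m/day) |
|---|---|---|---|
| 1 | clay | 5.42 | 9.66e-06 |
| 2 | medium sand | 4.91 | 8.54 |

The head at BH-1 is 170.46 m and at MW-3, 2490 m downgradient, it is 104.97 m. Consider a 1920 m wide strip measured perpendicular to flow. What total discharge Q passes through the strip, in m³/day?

Flow is parallel to layering, so each bed carries its own Darcy discharge and the transmissivities add.
Σ(K_i·b_i) = 9.66e-06×5.42 + 8.54×4.91 = 41.93 m²/day.
Hydraulic gradient i = (170.46 − 104.97) / 2490 = 65.49 / 2490 = 0.02630.
Q = Σ(K_i·b_i) · W · i = 41.93 × 1920 × 0.02630 = 2117 m³/day.

2120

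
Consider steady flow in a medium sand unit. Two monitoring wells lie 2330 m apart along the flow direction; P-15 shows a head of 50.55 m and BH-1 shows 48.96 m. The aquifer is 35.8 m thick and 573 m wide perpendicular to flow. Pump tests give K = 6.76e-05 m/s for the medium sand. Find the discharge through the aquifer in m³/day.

Convert K: 6.76e-05 m/s × 86400 = 5.841 m/day.
Cross-sectional area A = 573 × 35.8 = 20513 m².
Hydraulic gradient i = (50.55 − 48.96) / 2330 = 1.59 / 2330 = 0.0006824.
Darcy's law: Q = K · A · i = 5.841 × 20513 × 0.0006824 = 81.76 m³/day.

81.8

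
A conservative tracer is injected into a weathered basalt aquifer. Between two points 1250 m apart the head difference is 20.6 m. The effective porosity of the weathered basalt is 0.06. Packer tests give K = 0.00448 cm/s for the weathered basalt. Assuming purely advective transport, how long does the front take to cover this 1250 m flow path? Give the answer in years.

3.22

Convert K: 0.00448 cm/s × 864 = 3.871 m/day.
Hydraulic gradient i = Δh / L = 20.6 / 1250 = 0.01648.
Darcy flux q = K · i = 3.871 × 0.01648 = 0.06379 m/day.
Seepage velocity v = q / n_e = 0.06379 / 0.06 = 1.063 m/day.
Travel time t = L / v = 1250 / 1.063 = 1176 days = 3.219 years.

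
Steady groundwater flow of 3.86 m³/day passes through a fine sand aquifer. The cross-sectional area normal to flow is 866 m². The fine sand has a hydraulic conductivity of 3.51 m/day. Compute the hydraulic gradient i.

0.00127

From Q = K·A·i, i = Q / (K·A) = 3.86 / (3.510 × 866.0) = 0.001270.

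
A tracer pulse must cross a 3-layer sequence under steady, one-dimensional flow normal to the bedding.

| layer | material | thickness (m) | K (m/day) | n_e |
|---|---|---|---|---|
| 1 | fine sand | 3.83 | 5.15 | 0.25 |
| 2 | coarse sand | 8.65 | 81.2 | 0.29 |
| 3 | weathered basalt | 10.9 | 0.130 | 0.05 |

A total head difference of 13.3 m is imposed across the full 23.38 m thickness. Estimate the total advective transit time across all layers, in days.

25.5

With flow normal to the layers, continuity requires the same specific discharge q through every layer.
Σ(b_i/K_i) = 3.83/5.15 + 8.65/81.2 + 10.9/0.130 = 84.70 d.
q = Δh / Σ(b_i/K_i) = 13.3 / 84.70 = 0.1570 m/day.
In each layer the seepage velocity is v_i = q/n_i, so the layer transit time is t_i = b_i·n_i / q:
  layer 1 (fine sand): t_1 = 3.83 × 0.25 / 0.1570 = 6.098 d
  layer 2 (coarse sand): t_2 = 8.65 × 0.29 / 0.1570 = 15.97 d
  layer 3 (weathered basalt): t_3 = 10.9 × 0.05 / 0.1570 = 3.471 d
Total t = Σ t_i = 25.54 days.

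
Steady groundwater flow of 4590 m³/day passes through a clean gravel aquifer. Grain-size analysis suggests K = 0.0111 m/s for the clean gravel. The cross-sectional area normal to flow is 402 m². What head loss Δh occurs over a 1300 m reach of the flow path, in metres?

Convert K: 0.0111 m/s × 86400 = 959.0 m/day.
From Q = K·A·i, i = Q / (K·A) = 4590 / (959.0 × 402.0) = 0.01191.
Head loss Δh = i · L = 0.01191 × 1300 = 15.48 m.

15.5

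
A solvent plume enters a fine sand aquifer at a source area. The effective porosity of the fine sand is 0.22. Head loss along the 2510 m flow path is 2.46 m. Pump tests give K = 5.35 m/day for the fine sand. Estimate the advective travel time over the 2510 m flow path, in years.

288

Hydraulic gradient i = Δh / L = 2.46 / 2510 = 0.0009801.
Darcy flux q = K · i = 5.350 × 0.0009801 = 0.005243 m/day.
Seepage velocity v = q / n_e = 0.005243 / 0.22 = 0.02383 m/day.
Travel time t = L / v = 2510 / 0.02383 = 1.053e+05 days = 288.3 years.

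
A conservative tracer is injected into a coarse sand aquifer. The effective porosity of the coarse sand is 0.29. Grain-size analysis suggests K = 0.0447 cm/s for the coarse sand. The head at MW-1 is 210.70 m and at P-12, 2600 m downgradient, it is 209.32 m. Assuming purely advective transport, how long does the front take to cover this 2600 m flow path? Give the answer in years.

101

Convert K: 0.0447 cm/s × 864 = 38.62 m/day.
Hydraulic gradient i = (210.70 − 209.32) / 2600 = 1.38 / 2600 = 0.0005308.
Darcy flux q = K · i = 38.62 × 0.0005308 = 0.02050 m/day.
Seepage velocity v = q / n_e = 0.02050 / 0.29 = 0.07069 m/day.
Travel time t = L / v = 2600 / 0.07069 = 36783 days = 100.7 years.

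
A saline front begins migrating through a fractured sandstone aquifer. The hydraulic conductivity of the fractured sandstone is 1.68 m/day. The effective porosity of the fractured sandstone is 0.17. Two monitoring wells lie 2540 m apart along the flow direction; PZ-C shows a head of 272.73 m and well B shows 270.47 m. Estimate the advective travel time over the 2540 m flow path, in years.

Hydraulic gradient i = (272.73 − 270.47) / 2540 = 2.26 / 2540 = 0.0008898.
Darcy flux q = K · i = 1.680 × 0.0008898 = 0.001495 m/day.
Seepage velocity v = q / n_e = 0.001495 / 0.17 = 0.008793 m/day.
Travel time t = L / v = 2540 / 0.008793 = 2.889e+05 days = 790.9 years.

791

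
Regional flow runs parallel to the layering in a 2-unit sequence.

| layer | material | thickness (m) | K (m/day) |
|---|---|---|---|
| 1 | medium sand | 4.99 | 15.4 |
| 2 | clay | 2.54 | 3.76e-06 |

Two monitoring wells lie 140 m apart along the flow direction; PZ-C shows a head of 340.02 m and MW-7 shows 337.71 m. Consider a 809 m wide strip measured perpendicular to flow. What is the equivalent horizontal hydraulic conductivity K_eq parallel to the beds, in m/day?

10.2

Flow is parallel to layering, so each bed carries its own Darcy discharge and the transmissivities add.
Σ(K_i·b_i) = 15.4×4.99 + 3.76e-06×2.54 = 76.85 m²/day.
Total thickness b = 7.530 m, so K_eq = Σ(K_i·b_i)/b = 10.21 m/day.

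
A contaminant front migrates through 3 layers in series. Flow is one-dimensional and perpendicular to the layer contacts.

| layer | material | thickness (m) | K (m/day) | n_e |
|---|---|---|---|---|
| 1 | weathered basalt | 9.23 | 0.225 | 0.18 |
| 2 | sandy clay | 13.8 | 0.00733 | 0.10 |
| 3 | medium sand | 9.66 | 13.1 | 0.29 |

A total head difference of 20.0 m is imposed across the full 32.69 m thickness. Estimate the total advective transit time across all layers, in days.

562

With flow normal to the layers, continuity requires the same specific discharge q through every layer.
Σ(b_i/K_i) = 9.23/0.225 + 13.8/0.00733 + 9.66/13.1 = 1924 d.
q = Δh / Σ(b_i/K_i) = 20.0 / 1924 = 0.01039 m/day.
In each layer the seepage velocity is v_i = q/n_i, so the layer transit time is t_i = b_i·n_i / q:
  layer 1 (weathered basalt): t_1 = 9.23 × 0.18 / 0.01039 = 159.9 d
  layer 2 (sandy clay): t_2 = 13.8 × 0.10 / 0.01039 = 132.8 d
  layer 3 (medium sand): t_3 = 9.66 × 0.29 / 0.01039 = 269.6 d
Total t = Σ t_i = 562.2 days.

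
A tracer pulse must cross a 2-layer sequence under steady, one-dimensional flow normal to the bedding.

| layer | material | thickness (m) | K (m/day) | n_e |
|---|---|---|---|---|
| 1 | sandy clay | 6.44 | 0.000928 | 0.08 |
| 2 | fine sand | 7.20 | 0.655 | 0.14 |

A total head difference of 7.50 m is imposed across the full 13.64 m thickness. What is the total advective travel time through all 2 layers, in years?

3.86

With flow normal to the layers, continuity requires the same specific discharge q through every layer.
Σ(b_i/K_i) = 6.44/0.000928 + 7.20/0.655 = 6951 d.
q = Δh / Σ(b_i/K_i) = 7.50 / 6951 = 0.001079 m/day.
In each layer the seepage velocity is v_i = q/n_i, so the layer transit time is t_i = b_i·n_i / q:
  layer 1 (sandy clay): t_1 = 6.44 × 0.08 / 0.001079 = 477.5 d
  layer 2 (fine sand): t_2 = 7.20 × 0.14 / 0.001079 = 934.2 d
Total t = Σ t_i = 1412 days = 3.865 years.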